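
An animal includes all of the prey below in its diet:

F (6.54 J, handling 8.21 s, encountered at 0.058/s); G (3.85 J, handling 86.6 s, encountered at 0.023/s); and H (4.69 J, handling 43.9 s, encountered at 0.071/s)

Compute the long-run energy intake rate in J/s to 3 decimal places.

R = (0.058×6.54 + 0.023×3.85 + 0.071×4.69) / (1 + 0.058×8.21 + 0.023×86.6 + 0.071×43.9) = 0.8009/6.585 = 0.1216 J/s.

0.122 J/s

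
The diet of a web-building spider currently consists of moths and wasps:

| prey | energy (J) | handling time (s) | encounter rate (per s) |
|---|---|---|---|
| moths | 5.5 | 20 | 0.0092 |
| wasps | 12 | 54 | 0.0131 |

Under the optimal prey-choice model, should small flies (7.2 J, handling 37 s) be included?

Yes

Current rate: (0.0092×5.5 + 0.0131×12)/(1 + 0.0092×20 + 0.0131×54) = 0.1099 J/s.
Profitability of small flies: 7.2/37 = 0.1946 J/s.
Since 0.1946 > R, including small flies increases the long-run rate.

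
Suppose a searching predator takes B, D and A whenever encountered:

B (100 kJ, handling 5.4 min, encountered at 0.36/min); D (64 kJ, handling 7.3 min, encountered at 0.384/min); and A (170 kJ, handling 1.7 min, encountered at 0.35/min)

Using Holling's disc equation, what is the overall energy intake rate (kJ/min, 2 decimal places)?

18.93 kJ/min

R = (0.36×100 + 0.384×64 + 0.35×170) / (1 + 0.36×5.4 + 0.384×7.3 + 0.35×1.7) = 120.1/6.342 = 18.93 kJ/min.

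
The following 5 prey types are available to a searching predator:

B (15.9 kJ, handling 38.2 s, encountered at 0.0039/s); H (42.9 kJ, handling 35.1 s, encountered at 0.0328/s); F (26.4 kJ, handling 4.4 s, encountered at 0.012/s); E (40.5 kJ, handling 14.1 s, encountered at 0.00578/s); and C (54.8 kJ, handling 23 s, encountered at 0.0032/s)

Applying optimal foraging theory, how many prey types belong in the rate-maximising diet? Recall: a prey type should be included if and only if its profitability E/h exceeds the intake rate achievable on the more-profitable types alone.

E/h in descending order: F 6, E 2.87, C 2.38, H 1.22, B 0.416 kJ/s. The optimal diet is the largest prefix of this list for which every included type satisfies E_i/h_i > R on the types above it.
Rate on top 1: 0.3009. E: 2.87 > 0.3009 → include.
Rate on top 2: 0.4857. C: 2.38 > 0.4857 → include.
Rate on top 3: 0.6013. H: 1.22 > 0.6013 → include.
Rate on top 4: 0.9043. B: 0.416 < 0.9043 → exclude; stop.
Optimal diet: F, E, C, H — 4 of 5 types.

4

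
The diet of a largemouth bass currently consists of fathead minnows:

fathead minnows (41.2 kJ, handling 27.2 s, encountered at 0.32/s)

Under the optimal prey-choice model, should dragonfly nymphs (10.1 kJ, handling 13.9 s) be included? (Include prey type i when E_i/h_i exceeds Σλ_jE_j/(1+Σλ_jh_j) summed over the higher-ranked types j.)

On fathead minnows alone, R = ΣλE/(1+Σλh) = 13.18/9.704 = 1.359 kJ/s.
Profitability of dragonfly nymphs: 10.1/13.9 = 0.7266 kJ/s.
0.7266 < 1.359, so adding dragonfly nymphs would lower the average — exclude it.

No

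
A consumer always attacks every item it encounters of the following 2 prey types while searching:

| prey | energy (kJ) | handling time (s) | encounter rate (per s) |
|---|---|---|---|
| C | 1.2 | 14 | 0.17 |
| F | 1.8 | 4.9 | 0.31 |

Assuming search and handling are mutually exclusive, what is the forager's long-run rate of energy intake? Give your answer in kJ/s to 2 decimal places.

0.16 kJ/s

R = Σλ_iE_i / (1 + Σλ_ih_i)
Numerator: 0.17×1.2 + 0.31×1.8 = 0.762
Denominator: 1 + 0.17×14 + 0.31×4.9 = 4.899
R = 0.762/4.899 = 0.1555 kJ/s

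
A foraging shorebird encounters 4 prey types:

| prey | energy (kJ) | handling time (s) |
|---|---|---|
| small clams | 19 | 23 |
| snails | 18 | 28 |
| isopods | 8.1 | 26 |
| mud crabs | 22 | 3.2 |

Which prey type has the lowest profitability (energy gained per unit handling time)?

Profitability E/h (kJ/s): small clams = 19/23 = 0.826, snails = 18/28 = 0.643, isopods = 8.1/26 = 0.312, mud crabs = 22/3.2 = 6.88.
Ranked: mud crabs > small clams > snails > isopods.

isopods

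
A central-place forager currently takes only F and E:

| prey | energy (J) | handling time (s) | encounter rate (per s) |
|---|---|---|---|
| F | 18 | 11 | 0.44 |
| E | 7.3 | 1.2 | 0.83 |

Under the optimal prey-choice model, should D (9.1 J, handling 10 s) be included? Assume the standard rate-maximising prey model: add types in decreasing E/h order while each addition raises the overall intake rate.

On F and E alone, R = ΣλE/(1+Σλh) = 13.98/6.836 = 2.045 J/s.
D: E/h = 9.1/10 = 0.91 J/s.
0.91 < 2.045, so adding D would lower the average — exclude it.

No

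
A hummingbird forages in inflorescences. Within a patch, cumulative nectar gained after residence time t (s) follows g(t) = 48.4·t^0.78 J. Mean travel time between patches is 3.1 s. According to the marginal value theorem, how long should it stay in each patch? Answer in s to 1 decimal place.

By the marginal value theorem, leave when the instantaneous gain rate g'(t) equals the habitat-wide average g(t)/(T + t).
g'(t) = 0.78·48.4·t^-0.22. Setting 0.78·48.4·t^-0.22 = 48.4·t^0.78/(3.1+t) gives 0.78(3.1+t) = t, so 0.22·t = 0.78×3.1.
t* = 0.78×3.1/0.22 = 10.99 s.

11.0 s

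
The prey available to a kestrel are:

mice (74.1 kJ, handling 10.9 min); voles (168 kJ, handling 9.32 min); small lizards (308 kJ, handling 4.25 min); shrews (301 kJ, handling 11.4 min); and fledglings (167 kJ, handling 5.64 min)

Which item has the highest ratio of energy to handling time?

small lizards

In descending order of E/h:
small lizards: 308/4.25 = 72.5 kJ/min
fledglings: 167/5.64 = 29.6 kJ/min
shrews: 301/11.4 = 26.4 kJ/min
voles: 168/9.32 = 18 kJ/min
mice: 74.1/10.9 = 6.8 kJ/min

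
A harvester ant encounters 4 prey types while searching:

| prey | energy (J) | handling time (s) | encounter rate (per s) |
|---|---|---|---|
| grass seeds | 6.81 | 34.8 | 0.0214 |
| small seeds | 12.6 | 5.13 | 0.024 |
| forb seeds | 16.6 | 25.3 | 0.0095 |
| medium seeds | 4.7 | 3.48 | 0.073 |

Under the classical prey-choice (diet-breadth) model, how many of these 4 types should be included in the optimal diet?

Profitabilities (E/h, J/s): small seeds 2.46, medium seeds 1.35, forb seeds 0.656, grass seeds 0.196. Add prey in this order while the next type's profitability exceeds the intake rate on those already taken.
Rate on top 1: 0.2692. medium seeds: 1.35 > 0.2692 → include.
Rate on top 2: 0.4687. forb seeds: 0.656 > 0.4687 → include.
Rate on top 3: 0.4966. grass seeds: 0.196 < 0.4966 → exclude; stop.
Optimal diet: small seeds, medium seeds, forb seeds — 3 of 4 types.

3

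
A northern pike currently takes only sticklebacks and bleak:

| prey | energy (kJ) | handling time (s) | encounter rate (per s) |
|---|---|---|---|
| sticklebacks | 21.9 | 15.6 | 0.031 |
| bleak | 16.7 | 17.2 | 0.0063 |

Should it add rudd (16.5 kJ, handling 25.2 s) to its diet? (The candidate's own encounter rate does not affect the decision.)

Current rate: (0.031×21.9 + 0.0063×16.7)/(1 + 0.031×15.6 + 0.0063×17.2) = 0.4925 kJ/s.
rudd: E/h = 16.5/25.2 = 0.6548 kJ/s.
0.6548 > 0.4925, so adding rudd raises the average — include it.

Yes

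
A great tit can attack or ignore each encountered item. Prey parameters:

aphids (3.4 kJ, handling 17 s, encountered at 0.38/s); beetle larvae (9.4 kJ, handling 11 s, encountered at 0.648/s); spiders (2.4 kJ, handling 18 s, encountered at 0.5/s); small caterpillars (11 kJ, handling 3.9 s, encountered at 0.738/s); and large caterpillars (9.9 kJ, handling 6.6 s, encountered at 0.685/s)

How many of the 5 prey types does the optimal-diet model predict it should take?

1

Rank by E/h (kJ/s): small caterpillars 2.82, large caterpillars 1.5, beetle larvae 0.855, aphids 0.2, spiders 0.133. Include each in turn until the next type's E/h falls below the running intake rate.
Rate on top 1: 2.093. large caterpillars: 1.5 < 2.093 → exclude; stop.
Optimal diet: small caterpillars — 1 of 5 types.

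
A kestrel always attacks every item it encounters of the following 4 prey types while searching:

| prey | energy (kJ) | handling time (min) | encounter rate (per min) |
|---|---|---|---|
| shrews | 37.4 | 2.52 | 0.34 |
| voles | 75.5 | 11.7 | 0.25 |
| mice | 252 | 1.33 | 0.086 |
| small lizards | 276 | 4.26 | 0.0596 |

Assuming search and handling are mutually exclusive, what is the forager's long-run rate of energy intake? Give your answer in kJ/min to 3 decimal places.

R = Σλ_iE_i / (1 + Σλ_ih_i)
Numerator: 0.34×37.4 + 0.25×75.5 + 0.086×252 + 0.0596×276 = 69.71
Denominator: 1 + 0.34×2.52 + 0.25×11.7 + 0.086×1.33 + 0.0596×4.26 = 5.15
R = 69.71/5.15 = 13.54 kJ/min

13.536 kJ/min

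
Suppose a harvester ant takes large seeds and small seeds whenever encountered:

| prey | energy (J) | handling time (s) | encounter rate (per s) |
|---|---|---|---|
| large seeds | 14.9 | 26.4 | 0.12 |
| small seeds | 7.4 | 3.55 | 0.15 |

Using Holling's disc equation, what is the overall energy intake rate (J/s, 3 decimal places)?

0.617 J/s

Energy encountered per unit search time: 0.12×14.9 + 0.15×7.4 = 2.898 J/s.
Handling time per unit search time: 0.12×26.4 + 0.15×3.55 = 3.7.
Rate = 2.898/(1 + 3.7) = 0.6165 J/s.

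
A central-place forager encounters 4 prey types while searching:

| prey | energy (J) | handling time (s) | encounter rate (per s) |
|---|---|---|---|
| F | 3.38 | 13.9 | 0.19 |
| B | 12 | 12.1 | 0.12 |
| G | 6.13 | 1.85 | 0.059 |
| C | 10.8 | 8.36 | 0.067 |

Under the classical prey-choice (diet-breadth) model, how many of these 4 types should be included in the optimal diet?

E/h in descending order: G 3.31, C 1.29, B 0.992, F 0.243 J/s. The optimal diet is the largest prefix of this list for which every included type satisfies E_i/h_i > R on the types above it.
Rate on top 1: 0.3261. C: 1.29 > 0.3261 → include.
Rate on top 2: 0.6501. B: 0.992 > 0.6501 → include.
Rate on top 3: 0.8091. F: 0.243 < 0.8091 → exclude; stop.
Optimal diet: G, C, B — 3 of 4 types.

3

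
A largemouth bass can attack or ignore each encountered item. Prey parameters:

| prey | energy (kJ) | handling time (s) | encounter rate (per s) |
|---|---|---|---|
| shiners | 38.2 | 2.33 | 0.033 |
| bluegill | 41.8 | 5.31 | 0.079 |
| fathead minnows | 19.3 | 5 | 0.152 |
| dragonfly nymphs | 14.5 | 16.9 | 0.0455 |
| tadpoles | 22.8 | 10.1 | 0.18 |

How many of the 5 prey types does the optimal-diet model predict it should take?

Profitabilities (E/h, kJ/s): shiners 16.4, bluegill 7.87, fathead minnows 3.86, tadpoles 2.26, dragonfly nymphs 0.858. Add prey in this order while the next type's profitability exceeds the intake rate on those already taken.
Rate on top 1: 1.171. bluegill: 7.87 > 1.171 → include.
Rate on top 2: 3.049. fathead minnows: 3.86 > 3.049 → include.
Rate on top 3: 3.322. tadpoles: 2.26 < 3.322 → exclude; stop.
Optimal diet: shiners, bluegill, fathead minnows — 3 of 5 types.

3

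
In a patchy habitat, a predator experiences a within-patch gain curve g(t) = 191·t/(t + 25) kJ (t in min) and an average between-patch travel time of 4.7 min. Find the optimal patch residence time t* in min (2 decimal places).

Maximise g(t)/(T+t): set derivative to zero → g'(t)(T+t) = g(t).
g'(t) = 191·25/(t + 25)². Setting 191·25/(t+25)² = 191t/[(t+25)(4.7+t)] gives 25(4.7+t) = t(t+25), so t² = 25×4.7 = 117.5.
t* = √117.5 = 10.84 min.

10.84 min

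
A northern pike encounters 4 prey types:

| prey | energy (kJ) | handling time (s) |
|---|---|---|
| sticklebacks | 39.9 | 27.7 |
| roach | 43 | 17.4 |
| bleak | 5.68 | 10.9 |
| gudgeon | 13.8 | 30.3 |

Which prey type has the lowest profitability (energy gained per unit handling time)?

Profitability E/h (kJ/s): sticklebacks = 39.9/27.7 = 1.44, roach = 43/17.4 = 2.47, bleak = 5.68/10.9 = 0.521, gudgeon = 13.8/30.3 = 0.455.
Ranked: roach > sticklebacks > bleak > gudgeon.

gudgeon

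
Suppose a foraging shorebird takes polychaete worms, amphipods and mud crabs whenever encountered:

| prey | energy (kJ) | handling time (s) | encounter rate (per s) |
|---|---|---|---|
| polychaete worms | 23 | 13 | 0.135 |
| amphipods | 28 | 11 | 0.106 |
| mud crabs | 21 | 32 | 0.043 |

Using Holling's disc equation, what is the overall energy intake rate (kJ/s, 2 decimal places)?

R = Σλ_iE_i / (1 + Σλ_ih_i)
Numerator: 0.135×23 + 0.106×28 + 0.043×21 = 6.976
Denominator: 1 + 0.135×13 + 0.106×11 + 0.043×32 = 5.297
R = 6.976/5.297 = 1.317 kJ/s

1.32 kJ/s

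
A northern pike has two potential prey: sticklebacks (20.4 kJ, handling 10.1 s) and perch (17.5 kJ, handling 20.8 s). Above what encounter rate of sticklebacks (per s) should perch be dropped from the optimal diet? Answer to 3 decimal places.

Drop perch once their profitability E₂/h₂ falls below the rate achievable on sticklebacks alone: E₂/h₂ = λE₁/(1 + λh₁).
Solve for λ: λE₁h₂ = E₂(1 + λh₁) → λ(E₁h₂ − E₂h₁) = E₂ → λ = E₂/(E₁h₂ − E₂h₁).
λ = 17.5/(20.4×20.8 − 17.5×10.1) = 17.5/247.6 = 0.07069 per s.

0.071 per s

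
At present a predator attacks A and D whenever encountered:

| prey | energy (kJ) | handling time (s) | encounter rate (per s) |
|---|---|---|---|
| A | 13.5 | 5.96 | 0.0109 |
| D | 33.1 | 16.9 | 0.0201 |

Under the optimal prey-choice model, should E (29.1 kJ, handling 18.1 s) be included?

On A and D alone, R = ΣλE/(1+Σλh) = 0.8125/1.405 = 0.5784 kJ/s.
Profitability of E: 29.1/18.1 = 1.608 kJ/s.
1.608 > 0.5784, so adding E raises the average — include it.

Yes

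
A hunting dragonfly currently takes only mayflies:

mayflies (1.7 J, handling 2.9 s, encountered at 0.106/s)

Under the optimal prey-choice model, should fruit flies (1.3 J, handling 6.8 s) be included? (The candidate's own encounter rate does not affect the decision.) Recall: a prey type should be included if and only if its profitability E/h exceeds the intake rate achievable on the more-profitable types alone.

Yes

Intake rate on the current diet: R = (0.106×1.7) / (1 + 0.106×2.9) = 0.1802/1.307 = 0.1378 J/s.
fruit flies: E/h = 1.3/6.8 = 0.1912 J/s.
Since 0.1912 > R, including fruit flies increases the long-run rate.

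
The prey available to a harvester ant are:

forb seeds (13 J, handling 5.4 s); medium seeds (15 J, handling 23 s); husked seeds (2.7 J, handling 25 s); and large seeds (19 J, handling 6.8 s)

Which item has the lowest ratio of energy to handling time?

husked seeds

In descending order of E/h:
large seeds: 19/6.8 = 2.79 J/s
forb seeds: 13/5.4 = 2.41 J/s
medium seeds: 15/23 = 0.652 J/s
husked seeds: 2.7/25 = 0.108 J/s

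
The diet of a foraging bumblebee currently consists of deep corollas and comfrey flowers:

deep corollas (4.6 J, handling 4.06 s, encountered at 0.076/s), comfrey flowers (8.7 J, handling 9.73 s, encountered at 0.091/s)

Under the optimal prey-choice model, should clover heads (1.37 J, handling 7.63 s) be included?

No

Intake rate on the current diet: R = (0.076×4.6 + 0.091×8.7) / (1 + 0.076×4.06 + 0.091×9.73) = 1.141/2.194 = 0.5202 J/s.
Profitability of clover heads: 1.37/7.63 = 0.1796 J/s.
Since 0.1796 < R, time spent handling clover heads is better spent searching.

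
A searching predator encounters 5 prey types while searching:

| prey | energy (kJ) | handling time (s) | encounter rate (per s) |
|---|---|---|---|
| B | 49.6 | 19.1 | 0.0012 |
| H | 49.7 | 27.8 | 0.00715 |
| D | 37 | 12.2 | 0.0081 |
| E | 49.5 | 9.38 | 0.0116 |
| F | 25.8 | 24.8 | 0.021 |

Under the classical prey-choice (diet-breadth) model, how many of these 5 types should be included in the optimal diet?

5

Profitabilities (E/h, kJ/s): E 5.28, D 3.03, B 2.6, H 1.79, F 1.04. Add prey in this order while the next type's profitability exceeds the intake rate on those already taken.
Rate on top 1: 0.5179. D: 3.03 > 0.5179 → include.
Rate on top 2: 0.7236. B: 2.6 > 0.7236 → include.
Rate on top 3: 0.7585. H: 1.79 > 0.7585 → include.
Rate on top 4: 0.9017. F: 1.04 > 0.9017 → include.
Optimal diet: E, D, B, H, F — 5 of 5 types.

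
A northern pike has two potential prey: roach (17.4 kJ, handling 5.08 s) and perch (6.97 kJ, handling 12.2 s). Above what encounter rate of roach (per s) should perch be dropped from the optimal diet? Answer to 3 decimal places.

Drop perch once their profitability E₂/h₂ falls below the rate achievable on roach alone: E₂/h₂ = λE₁/(1 + λh₁).
Solve for λ: λE₁h₂ = E₂(1 + λh₁) → λ(E₁h₂ − E₂h₁) = E₂ → λ = E₂/(E₁h₂ − E₂h₁).
λ = 6.97/(17.4×12.2 − 6.97×5.08) = 6.97/176.9 = 0.03941 per s.

0.039 per s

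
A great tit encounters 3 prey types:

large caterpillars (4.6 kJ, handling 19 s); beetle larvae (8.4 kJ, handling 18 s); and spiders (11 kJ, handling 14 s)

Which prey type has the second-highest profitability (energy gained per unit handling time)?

Profitability E/h (kJ/s): large caterpillars = 4.6/19 = 0.242, beetle larvae = 8.4/18 = 0.467, spiders = 11/14 = 0.786.
Ranked: spiders > beetle larvae > large caterpillars.

beetle larvae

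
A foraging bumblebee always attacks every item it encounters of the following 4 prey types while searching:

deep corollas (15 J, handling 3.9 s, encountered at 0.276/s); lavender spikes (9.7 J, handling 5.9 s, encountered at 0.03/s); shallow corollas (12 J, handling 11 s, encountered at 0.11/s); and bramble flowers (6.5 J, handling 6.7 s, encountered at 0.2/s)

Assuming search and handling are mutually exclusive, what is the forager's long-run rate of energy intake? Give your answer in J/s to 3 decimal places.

1.468 J/s

Energy encountered per unit search time: 0.276×15 + 0.03×9.7 + 0.11×12 + 0.2×6.5 = 7.051 J/s.
Handling time per unit search time: 0.276×3.9 + 0.03×5.9 + 0.11×11 + 0.2×6.7 = 3.803.
Rate = 7.051/(1 + 3.803) = 1.468 J/s.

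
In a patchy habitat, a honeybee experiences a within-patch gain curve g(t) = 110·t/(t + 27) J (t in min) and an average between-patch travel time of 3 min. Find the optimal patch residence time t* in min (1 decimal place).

By the marginal value theorem, leave when the instantaneous gain rate g'(t) equals the habitat-wide average g(t)/(T + t).
g'(t) = 110·27/(t + 27)². Setting 110·27/(t+27)² = 110t/[(t+27)(3+t)] gives 27(3+t) = t(t+27), so t² = 27×3 = 81.
t* = √81 = 9 min.

9.0 min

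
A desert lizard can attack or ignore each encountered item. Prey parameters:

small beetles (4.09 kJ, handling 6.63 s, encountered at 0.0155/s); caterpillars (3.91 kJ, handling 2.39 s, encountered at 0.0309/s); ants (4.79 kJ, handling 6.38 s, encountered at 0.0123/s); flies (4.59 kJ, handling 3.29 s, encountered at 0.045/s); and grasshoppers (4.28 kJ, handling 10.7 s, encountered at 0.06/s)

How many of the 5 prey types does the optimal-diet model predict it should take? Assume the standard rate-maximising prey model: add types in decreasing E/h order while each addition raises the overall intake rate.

5

E/h in descending order: caterpillars 1.64, flies 1.4, ants 0.751, small beetles 0.617, grasshoppers 0.4 kJ/s. The optimal diet is the largest prefix of this list for which every included type satisfies E_i/h_i > R on the types above it.
Rate on top 1: 0.1125. flies: 1.4 > 0.1125 → include.
Rate on top 2: 0.2679. ants: 0.751 > 0.2679 → include.
Rate on top 3: 0.2971. small beetles: 0.617 > 0.2971 → include.
Rate on top 4: 0.3205. grasshoppers: 0.4 > 0.3205 → include.
Optimal diet: caterpillars, flies, ants, small beetles, grasshoppers — 5 of 5 types.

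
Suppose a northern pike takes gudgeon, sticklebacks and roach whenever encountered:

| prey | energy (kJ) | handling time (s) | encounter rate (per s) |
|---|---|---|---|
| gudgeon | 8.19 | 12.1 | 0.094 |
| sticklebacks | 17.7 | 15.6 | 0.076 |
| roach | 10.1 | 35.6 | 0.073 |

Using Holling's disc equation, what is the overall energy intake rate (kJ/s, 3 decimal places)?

0.482 kJ/s

R = (0.094×8.19 + 0.076×17.7 + 0.073×10.1) / (1 + 0.094×12.1 + 0.076×15.6 + 0.073×35.6) = 2.852/5.922 = 0.4817 kJ/s.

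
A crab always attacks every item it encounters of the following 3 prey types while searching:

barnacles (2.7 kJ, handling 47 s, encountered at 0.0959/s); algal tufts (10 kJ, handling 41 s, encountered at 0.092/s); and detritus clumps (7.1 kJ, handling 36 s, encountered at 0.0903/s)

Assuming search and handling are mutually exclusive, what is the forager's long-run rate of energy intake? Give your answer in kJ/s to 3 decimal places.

R = (0.0959×2.7 + 0.092×10 + 0.0903×7.1) / (1 + 0.0959×47 + 0.092×41 + 0.0903×36) = 1.82/12.53 = 0.1453 kJ/s.

0.145 kJ/s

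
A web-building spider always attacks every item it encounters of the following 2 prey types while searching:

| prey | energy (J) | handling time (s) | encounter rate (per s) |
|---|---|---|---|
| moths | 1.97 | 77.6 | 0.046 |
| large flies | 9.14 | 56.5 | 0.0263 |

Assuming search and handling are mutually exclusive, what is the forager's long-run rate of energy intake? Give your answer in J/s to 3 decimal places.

0.055 J/s

R = Σλ_iE_i / (1 + Σλ_ih_i)
Numerator: 0.046×1.97 + 0.0263×9.14 = 0.331
Denominator: 1 + 0.046×77.6 + 0.0263×56.5 = 6.056
R = 0.331/6.056 = 0.05466 J/s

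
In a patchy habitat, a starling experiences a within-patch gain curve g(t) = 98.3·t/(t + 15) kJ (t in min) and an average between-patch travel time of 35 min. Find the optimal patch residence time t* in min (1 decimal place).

22.9 min

By the marginal value theorem, leave when the instantaneous gain rate g'(t) equals the habitat-wide average g(t)/(T + t).
g'(t) = 98.3·15/(t + 15)². Setting 98.3·15/(t+15)² = 98.3t/[(t+15)(35+t)] gives 15(35+t) = t(t+15), so t² = 15×35 = 525.
t* = √525 = 22.91 min.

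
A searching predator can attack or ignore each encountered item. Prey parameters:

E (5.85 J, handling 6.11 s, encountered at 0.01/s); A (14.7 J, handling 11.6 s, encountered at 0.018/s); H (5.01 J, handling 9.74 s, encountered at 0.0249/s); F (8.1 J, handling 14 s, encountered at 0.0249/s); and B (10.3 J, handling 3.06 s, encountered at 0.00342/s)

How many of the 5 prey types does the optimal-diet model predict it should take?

5

Profitabilities (E/h, J/s): B 3.37, A 1.27, E 0.957, F 0.579, H 0.514. Add prey in this order while the next type's profitability exceeds the intake rate on those already taken.
Rate on top 1: 0.03486. A: 1.27 > 0.03486 → include.
Rate on top 2: 0.2459. E: 0.957 > 0.2459 → include.
Rate on top 3: 0.2799. F: 0.579 > 0.2799 → include.
Rate on top 4: 0.3438. H: 0.514 > 0.3438 → include.
Optimal diet: B, A, E, F, H — 5 of 5 types.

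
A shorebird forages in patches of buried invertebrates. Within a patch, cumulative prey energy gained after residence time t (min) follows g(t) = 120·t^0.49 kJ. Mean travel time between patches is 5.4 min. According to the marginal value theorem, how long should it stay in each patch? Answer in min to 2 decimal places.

5.19 min

Optimal t* satisfies g'(t*) = g(t*)/(T + t*).
g'(t) = 0.49·120·t^-0.51. Setting 0.49·120·t^-0.51 = 120·t^0.49/(5.4+t) gives 0.49(5.4+t) = t, so 0.51·t = 0.49×5.4.
t* = 0.49×5.4/0.51 = 5.188 min.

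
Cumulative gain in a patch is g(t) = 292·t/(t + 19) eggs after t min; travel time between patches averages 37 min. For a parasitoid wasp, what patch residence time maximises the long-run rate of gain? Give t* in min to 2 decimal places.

Optimal t* satisfies g'(t*) = g(t*)/(T + t*).
g'(t) = 292·19/(t + 19)². Setting 292·19/(t+19)² = 292t/[(t+19)(37+t)] gives 19(37+t) = t(t+19), so t² = 19×37 = 703.
t* = √703 = 26.51 min.

26.51 min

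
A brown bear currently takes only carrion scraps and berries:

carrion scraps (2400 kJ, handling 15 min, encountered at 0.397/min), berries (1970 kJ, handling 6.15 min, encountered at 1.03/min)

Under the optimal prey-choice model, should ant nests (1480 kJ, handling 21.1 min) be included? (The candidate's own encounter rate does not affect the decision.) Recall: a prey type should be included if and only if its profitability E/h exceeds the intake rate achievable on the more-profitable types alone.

Intake rate on the current diet: R = (0.397×2400 + 1.03×1970) / (1 + 0.397×15 + 1.03×6.15) = 2982/13.29 = 224.4 kJ/min.
ant nests: E/h = 1480/21.1 = 70.14 kJ/min.
Since 70.14 < R, time spent handling ant nests is better spent searching.

No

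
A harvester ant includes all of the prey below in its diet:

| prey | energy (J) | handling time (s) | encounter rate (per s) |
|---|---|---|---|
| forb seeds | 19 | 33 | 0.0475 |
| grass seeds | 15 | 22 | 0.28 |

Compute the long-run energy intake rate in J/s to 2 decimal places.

0.58 J/s

Energy encountered per unit search time: 0.0475×19 + 0.28×15 = 5.103 J/s.
Handling time per unit search time: 0.0475×33 + 0.28×22 = 7.727.
Rate = 5.103/(1 + 7.727) = 0.5846 J/s.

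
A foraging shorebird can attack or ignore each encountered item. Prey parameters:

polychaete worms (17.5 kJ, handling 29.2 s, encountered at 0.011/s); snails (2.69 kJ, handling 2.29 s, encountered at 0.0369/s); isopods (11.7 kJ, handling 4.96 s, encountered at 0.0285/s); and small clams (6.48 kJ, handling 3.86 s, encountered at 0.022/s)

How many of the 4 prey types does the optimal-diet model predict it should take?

Rank by E/h (kJ/s): isopods 2.36, small clams 1.68, snails 1.17, polychaete worms 0.599. Include each in turn until the next type's E/h falls below the running intake rate.
Rate on top 1: 0.2922. small clams: 1.68 > 0.2922 → include.
Rate on top 2: 0.3882. snails: 1.17 > 0.3882 → include.
Rate on top 3: 0.4389. polychaete worms: 0.599 > 0.4389 → include.
Optimal diet: isopods, small clams, snails, polychaete worms — 4 of 4 types.

4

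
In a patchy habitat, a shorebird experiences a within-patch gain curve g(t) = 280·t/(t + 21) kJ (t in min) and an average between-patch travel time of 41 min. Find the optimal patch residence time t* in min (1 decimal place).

Optimal t* satisfies g'(t*) = g(t*)/(T + t*).
g'(t) = 280·21/(t + 21)². Setting 280·21/(t+21)² = 280t/[(t+21)(41+t)] gives 21(41+t) = t(t+21), so t² = 21×41 = 861.
t* = √861 = 29.34 min.

29.3 min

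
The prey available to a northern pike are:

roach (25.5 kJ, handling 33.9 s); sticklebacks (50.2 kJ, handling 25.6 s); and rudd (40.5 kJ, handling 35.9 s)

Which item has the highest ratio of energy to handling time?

sticklebacks

Profitability E/h (kJ/s): roach = 25.5/33.9 = 0.752, sticklebacks = 50.2/25.6 = 1.96, rudd = 40.5/35.9 = 1.13.
Ranked: sticklebacks > rudd > roach.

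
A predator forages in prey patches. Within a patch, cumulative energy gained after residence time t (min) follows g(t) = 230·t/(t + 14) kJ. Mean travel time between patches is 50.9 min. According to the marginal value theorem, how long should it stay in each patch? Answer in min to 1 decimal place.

By the marginal value theorem, leave when the instantaneous gain rate g'(t) equals the habitat-wide average g(t)/(T + t).
g'(t) = 230·14/(t + 14)². Setting 230·14/(t+14)² = 230t/[(t+14)(50.9+t)] gives 14(50.9+t) = t(t+14), so t² = 14×50.9 = 712.6.
t* = √712.6 = 26.69 min.

26.7 min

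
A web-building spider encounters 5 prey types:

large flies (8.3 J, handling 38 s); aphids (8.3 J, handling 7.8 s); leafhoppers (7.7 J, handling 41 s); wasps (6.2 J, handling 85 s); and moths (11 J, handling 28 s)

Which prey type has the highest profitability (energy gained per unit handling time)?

Profitability E/h (J/s): large flies = 8.3/38 = 0.218, aphids = 8.3/7.8 = 1.06, leafhoppers = 7.7/41 = 0.188, wasps = 6.2/85 = 0.0729, moths = 11/28 = 0.393.
Ranked: aphids > moths > large flies > leafhoppers > wasps.

aphids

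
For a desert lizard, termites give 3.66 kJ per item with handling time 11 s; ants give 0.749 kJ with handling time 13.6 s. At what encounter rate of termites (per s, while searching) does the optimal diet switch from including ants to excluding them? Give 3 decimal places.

At the threshold, the rate on termites alone equals the profitability of ants: λ·3.66/(1 + λ·11) = 0.749/13.6 = 0.05507.
Rearranging, λ(3.66 − 0.05507×11) = 0.05507, so λ = 0.05507/3.054 = 0.01803 per s.

0.018 per s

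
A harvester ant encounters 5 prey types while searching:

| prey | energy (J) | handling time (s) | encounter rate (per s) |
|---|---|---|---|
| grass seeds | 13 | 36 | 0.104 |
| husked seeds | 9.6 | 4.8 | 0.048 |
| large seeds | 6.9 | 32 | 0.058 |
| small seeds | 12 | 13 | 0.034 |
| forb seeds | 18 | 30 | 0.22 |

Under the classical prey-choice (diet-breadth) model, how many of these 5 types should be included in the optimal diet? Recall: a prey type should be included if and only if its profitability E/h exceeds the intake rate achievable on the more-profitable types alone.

3

Rank by E/h (J/s): husked seeds 2, small seeds 0.923, forb seeds 0.6, grass seeds 0.361, large seeds 0.216. Include each in turn until the next type's E/h falls below the running intake rate.
Rate on top 1: 0.3745. small seeds: 0.923 > 0.3745 → include.
Rate on top 2: 0.5195. forb seeds: 0.6 > 0.5195 → include.
Rate on top 3: 0.5837. grass seeds: 0.361 < 0.5837 → exclude; stop.
Optimal diet: husked seeds, small seeds, forb seeds — 3 of 5 types.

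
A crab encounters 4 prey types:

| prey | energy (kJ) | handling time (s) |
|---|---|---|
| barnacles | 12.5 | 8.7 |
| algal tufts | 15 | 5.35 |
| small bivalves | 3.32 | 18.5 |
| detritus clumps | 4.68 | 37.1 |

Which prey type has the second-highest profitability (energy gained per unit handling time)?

barnacles

Profitability E/h (kJ/s): barnacles = 12.5/8.7 = 1.44, algal tufts = 15/5.35 = 2.8, small bivalves = 3.32/18.5 = 0.179, detritus clumps = 4.68/37.1 = 0.126.
Ranked: algal tufts > barnacles > small bivalves > detritus clumps.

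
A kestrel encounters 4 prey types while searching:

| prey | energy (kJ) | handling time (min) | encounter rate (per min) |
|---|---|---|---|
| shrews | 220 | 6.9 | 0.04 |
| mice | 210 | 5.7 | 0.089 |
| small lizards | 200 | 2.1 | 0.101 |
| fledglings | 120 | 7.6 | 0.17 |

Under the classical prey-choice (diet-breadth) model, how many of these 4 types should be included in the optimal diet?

3

E/h in descending order: small lizards 95.2, mice 36.8, shrews 31.9, fledglings 15.8 kJ/min. The optimal diet is the largest prefix of this list for which every included type satisfies E_i/h_i > R on the types above it.
Rate on top 1: 16.67. mice: 36.8 > 16.67 → include.
Rate on top 2: 22.62. shrews: 31.9 > 22.62 → include.
Rate on top 3: 23.9. fledglings: 15.8 < 23.9 → exclude; stop.
Optimal diet: small lizards, mice, shrews — 3 of 4 types.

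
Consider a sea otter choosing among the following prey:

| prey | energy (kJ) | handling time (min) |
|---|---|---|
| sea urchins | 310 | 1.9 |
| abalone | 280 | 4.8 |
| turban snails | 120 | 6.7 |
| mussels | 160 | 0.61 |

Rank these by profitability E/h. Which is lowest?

turban snails

Profitability E/h (kJ/min): sea urchins = 310/1.9 = 163, abalone = 280/4.8 = 58.3, turban snails = 120/6.7 = 17.9, mussels = 160/0.61 = 262.
Ranked: mussels > sea urchins > abalone > turban snails.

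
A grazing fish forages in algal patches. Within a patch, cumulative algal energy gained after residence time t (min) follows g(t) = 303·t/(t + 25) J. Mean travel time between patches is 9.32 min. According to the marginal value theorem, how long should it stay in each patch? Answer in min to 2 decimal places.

Maximise g(t)/(T+t): set derivative to zero → g'(t)(T+t) = g(t).
g'(t) = 303·25/(t + 25)². Setting 303·25/(t+25)² = 303t/[(t+25)(9.32+t)] gives 25(9.32+t) = t(t+25), so t² = 25×9.32 = 233.
t* = √233 = 15.26 min.

15.26 min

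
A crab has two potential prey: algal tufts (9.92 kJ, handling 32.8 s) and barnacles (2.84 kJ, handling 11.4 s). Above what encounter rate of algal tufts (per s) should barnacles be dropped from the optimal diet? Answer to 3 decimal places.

Drop barnacles once their profitability E₂/h₂ falls below the rate achievable on algal tufts alone: E₂/h₂ = λE₁/(1 + λh₁).
Solve for λ: λE₁h₂ = E₂(1 + λh₁) → λ(E₁h₂ − E₂h₁) = E₂ → λ = E₂/(E₁h₂ − E₂h₁).
λ = 2.84/(9.92×11.4 − 2.84×32.8) = 2.84/19.94 = 0.1425 per s.

0.142 per s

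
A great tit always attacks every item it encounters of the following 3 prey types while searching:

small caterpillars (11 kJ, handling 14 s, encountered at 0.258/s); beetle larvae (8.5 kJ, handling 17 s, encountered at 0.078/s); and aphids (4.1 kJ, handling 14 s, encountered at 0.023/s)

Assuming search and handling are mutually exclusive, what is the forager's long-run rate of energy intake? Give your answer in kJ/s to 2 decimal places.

0.57 kJ/s

R = Σλ_iE_i / (1 + Σλ_ih_i)
Numerator: 0.258×11 + 0.078×8.5 + 0.023×4.1 = 3.595
Denominator: 1 + 0.258×14 + 0.078×17 + 0.023×14 = 6.26
R = 3.595/6.26 = 0.5743 kJ/s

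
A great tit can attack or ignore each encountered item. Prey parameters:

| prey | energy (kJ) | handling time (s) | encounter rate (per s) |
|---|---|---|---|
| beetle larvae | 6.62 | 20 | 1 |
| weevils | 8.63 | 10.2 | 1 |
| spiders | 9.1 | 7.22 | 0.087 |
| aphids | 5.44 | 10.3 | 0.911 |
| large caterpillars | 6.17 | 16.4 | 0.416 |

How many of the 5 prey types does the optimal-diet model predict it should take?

2

E/h in descending order: spiders 1.26, weevils 0.846, aphids 0.528, large caterpillars 0.376, beetle larvae 0.331 kJ/s. The optimal diet is the largest prefix of this list for which every included type satisfies E_i/h_i > R on the types above it.
Rate on top 1: 0.4863. weevils: 0.846 > 0.4863 → include.
Rate on top 2: 0.7965. aphids: 0.528 < 0.7965 → exclude; stop.
Optimal diet: spiders, weevils — 2 of 5 types.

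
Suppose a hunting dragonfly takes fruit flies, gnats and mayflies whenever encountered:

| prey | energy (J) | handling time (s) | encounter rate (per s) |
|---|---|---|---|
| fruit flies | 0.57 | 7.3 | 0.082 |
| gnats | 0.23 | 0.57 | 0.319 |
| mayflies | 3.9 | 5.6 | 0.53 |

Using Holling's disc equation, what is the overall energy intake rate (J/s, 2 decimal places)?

Energy encountered per unit search time: 0.082×0.57 + 0.319×0.23 + 0.53×3.9 = 2.187 J/s.
Handling time per unit search time: 0.082×7.3 + 0.319×0.57 + 0.53×5.6 = 3.748.
Rate = 2.187/(1 + 3.748) = 0.4606 J/s.

0.46 J/s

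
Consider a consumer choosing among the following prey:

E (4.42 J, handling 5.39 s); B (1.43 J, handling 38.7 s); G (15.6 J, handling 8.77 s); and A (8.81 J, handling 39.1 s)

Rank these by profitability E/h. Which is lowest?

B

In descending order of E/h:
G: 15.6/8.77 = 1.78 J/s
E: 4.42/5.39 = 0.82 J/s
A: 8.81/39.1 = 0.225 J/s
B: 1.43/38.7 = 0.037 J/s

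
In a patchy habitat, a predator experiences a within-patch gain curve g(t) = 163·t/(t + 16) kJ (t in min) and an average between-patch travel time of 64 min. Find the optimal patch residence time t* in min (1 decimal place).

Optimal t* satisfies g'(t*) = g(t*)/(T + t*).
g'(t) = 163·16/(t + 16)². Setting 163·16/(t+16)² = 163t/[(t+16)(64+t)] gives 16(64+t) = t(t+16), so t² = 16×64 = 1024.
t* = √1024 = 32 min.

32.0 min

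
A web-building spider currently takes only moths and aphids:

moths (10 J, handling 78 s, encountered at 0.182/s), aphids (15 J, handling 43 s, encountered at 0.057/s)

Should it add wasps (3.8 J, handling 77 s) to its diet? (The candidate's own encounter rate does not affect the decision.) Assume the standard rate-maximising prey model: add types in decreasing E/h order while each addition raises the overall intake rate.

Current rate: (0.182×10 + 0.057×15)/(1 + 0.182×78 + 0.057×43) = 0.1516 J/s.
Profitability of wasps: 3.8/77 = 0.04935 J/s.
Since 0.04935 < R, time spent handling wasps is better spent searching.

No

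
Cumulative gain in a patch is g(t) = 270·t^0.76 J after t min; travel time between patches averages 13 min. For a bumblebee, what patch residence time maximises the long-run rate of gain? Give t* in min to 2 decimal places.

41.17 min

Optimal t* satisfies g'(t*) = g(t*)/(T + t*).
g'(t) = 0.76·270·t^-0.24. Setting 0.76·270·t^-0.24 = 270·t^0.76/(13+t) gives 0.76(13+t) = t, so 0.24·t = 0.76×13.
t* = 0.76×13/0.24 = 41.17 min.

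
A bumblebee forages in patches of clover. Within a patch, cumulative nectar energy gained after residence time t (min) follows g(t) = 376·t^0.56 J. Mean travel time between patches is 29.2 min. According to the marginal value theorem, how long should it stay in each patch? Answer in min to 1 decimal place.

By the marginal value theorem, leave when the instantaneous gain rate g'(t) equals the habitat-wide average g(t)/(T + t).
g'(t) = 0.56·376·t^-0.44. Setting 0.56·376·t^-0.44 = 376·t^0.56/(29.2+t) gives 0.56(29.2+t) = t, so 0.44·t = 0.56×29.2.
t* = 0.56×29.2/0.44 = 37.16 min.

37.2 min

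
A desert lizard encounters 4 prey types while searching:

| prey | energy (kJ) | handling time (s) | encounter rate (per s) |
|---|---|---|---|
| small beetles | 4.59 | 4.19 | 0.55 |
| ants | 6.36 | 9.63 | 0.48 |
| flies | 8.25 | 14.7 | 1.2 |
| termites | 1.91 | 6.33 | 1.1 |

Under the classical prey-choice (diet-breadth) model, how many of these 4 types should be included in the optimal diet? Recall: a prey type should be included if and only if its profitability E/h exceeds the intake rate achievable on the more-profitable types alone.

1

Profitabilities (E/h, kJ/s): small beetles 1.1, ants 0.66, flies 0.561, termites 0.302. Add prey in this order while the next type's profitability exceeds the intake rate on those already taken.
Rate on top 1: 0.764. ants: 0.66 < 0.764 → exclude; stop.
Optimal diet: small beetles — 1 of 4 types.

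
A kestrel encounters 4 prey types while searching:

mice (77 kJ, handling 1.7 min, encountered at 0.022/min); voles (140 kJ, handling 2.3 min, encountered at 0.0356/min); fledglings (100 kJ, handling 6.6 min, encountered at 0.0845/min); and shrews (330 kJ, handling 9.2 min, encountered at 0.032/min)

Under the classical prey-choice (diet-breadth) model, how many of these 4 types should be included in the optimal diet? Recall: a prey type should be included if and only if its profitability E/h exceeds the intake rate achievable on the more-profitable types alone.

4

Profitabilities (E/h, kJ/min): voles 60.9, mice 45.3, shrews 35.9, fledglings 15.2. Add prey in this order while the next type's profitability exceeds the intake rate on those already taken.
Rate on top 1: 4.607. mice: 45.3 > 4.607 → include.
Rate on top 2: 5.966. shrews: 35.9 > 5.966 → include.
Rate on top 3: 12.19. fledglings: 15.2 > 12.19 → include.
Optimal diet: voles, mice, shrews, fledglings — 4 of 4 types.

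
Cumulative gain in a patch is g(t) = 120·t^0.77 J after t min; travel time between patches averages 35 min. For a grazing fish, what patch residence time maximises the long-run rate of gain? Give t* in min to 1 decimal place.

Optimal t* satisfies g'(t*) = g(t*)/(T + t*).
g'(t) = 0.77·120·t^-0.23. Setting 0.77·120·t^-0.23 = 120·t^0.77/(35+t) gives 0.77(35+t) = t, so 0.23·t = 0.77×35.
t* = 0.77×35/0.23 = 117.2 min.

117.2 min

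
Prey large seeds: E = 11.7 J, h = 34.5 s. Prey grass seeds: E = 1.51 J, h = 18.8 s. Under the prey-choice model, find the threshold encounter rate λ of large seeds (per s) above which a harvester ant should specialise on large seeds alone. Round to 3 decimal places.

0.009 per s

At the threshold, the rate on large seeds alone equals the profitability of grass seeds: λ·11.7/(1 + λ·34.5) = 1.51/18.8 = 0.08032.
Rearranging, λ(11.7 − 0.08032×34.5) = 0.08032, so λ = 0.08032/8.929 = 0.008995 per s.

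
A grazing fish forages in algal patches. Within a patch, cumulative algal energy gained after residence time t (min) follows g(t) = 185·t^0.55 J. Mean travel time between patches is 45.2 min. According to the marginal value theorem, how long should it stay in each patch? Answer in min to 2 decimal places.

55.24 min

Maximise g(t)/(T+t): set derivative to zero → g'(t)(T+t) = g(t).
g'(t) = 0.55·185·t^-0.45. Setting 0.55·185·t^-0.45 = 185·t^0.55/(45.2+t) gives 0.55(45.2+t) = t, so 0.45·t = 0.55×45.2.
t* = 0.55×45.2/0.45 = 55.24 min.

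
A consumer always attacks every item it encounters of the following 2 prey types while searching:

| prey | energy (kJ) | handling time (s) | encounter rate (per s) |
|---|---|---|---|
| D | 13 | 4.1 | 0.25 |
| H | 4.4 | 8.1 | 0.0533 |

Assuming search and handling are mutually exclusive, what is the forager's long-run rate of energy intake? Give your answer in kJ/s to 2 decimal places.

R = (0.25×13 + 0.0533×4.4) / (1 + 0.25×4.1 + 0.0533×8.1) = 3.485/2.457 = 1.418 kJ/s.

1.42 kJ/s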